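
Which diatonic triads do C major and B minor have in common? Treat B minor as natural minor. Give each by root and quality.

Triads in C major: C (I), Dm (ii), Em (iii), F (IV), G (V), Am (vi), Bdim (vii°).
Triads in B minor (natural minor): Bm (i), C#dim (ii°), D (III), Em (iv), F#m (v), G (VI), A (VII).
Shared triads with their functions: Em (iii in C major, iv in B minor); G (V in C major, VI in B minor).

Em, G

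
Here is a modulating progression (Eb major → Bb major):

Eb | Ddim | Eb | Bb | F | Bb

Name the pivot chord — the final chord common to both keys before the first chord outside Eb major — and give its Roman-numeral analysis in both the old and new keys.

Bb — V in Eb major, I in Bb major

Chords diatonic to Eb major: Eb, Fm, Gm, Ab, Bb, Cm, Ddim.
Reading the progression, the first chord not in that set is F, so the modulation leaves Eb major there.
The chord immediately before F is Bb, which is diatonic to both keys: V in Eb major and I in Bb major.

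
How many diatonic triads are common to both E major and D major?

Diatonic triads of E major: E (I), F#m (ii), G#m (iii), A (IV), B (V), C#m (vi), D#dim (vii°).
Diatonic triads of D major: D (I), Em (ii), F#m (iii), G (IV), A (V), Bm (vi), C#dim (vii°).
Matching root and quality in both lists: F#m, A.
That gives 2 common triads.

2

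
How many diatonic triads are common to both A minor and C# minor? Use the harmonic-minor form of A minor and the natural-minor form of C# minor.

1

Diatonic triads of A minor (harmonic minor): A minor (i), B diminished (ii°), C augmented (III+), D minor (iv), E major (V), F major (VI), G# diminished (vii°).
Diatonic triads of C# minor (natural minor): C# minor (i), D# diminished (ii°), E major (III), F# minor (iv), G# minor (v), A major (VI), B major (VII).
Matching root and quality in both lists: E major.
That gives 1 common triad.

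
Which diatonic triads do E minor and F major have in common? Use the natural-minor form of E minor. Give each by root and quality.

Triads in E minor (natural minor): Em (i), F♯dim (ii°), G (III), Am (iv), Bm (v), C (VI), D (VII).
Triads in F major: F (I), Gm (ii), Am (iii), B♭ (IV), C (V), Dm (vi), Edim (vii°).
Shared triads with their functions: Am (iv in E minor, iii in F major); C (VI in E minor, V in F major).

Am, C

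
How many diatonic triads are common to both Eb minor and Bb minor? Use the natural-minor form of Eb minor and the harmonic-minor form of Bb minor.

3

Diatonic triads of Eb minor (natural minor): Eb minor (i), F diminished (ii°), Gb major (III), Ab minor (iv), Bb minor (v), Cb major (VI), Db major (VII).
Diatonic triads of Bb minor (harmonic minor): Bb minor (i), C diminished (ii°), Db augmented (III+), Eb minor (iv), F major (V), Gb major (VI), A diminished (vii°).
Matching root and quality in both lists: Eb minor, Gb major, Bb minor.
That gives 3 common triads.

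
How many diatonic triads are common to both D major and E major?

Diatonic triads of D major: D (I), Em (ii), F#m (iii), G (IV), A (V), Bm (vi), C#dim (vii°).
Diatonic triads of E major: E (I), F#m (ii), G#m (iii), A (IV), B (V), C#m (vi), D#dim (vii°).
Matching root and quality in both lists: F#m, A.
That gives 2 common triads.

2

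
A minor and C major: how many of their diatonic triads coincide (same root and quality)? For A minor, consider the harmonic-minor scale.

4

Diatonic triads of A minor (harmonic minor): A minor (i), B diminished (ii°), C augmented (III+), D minor (iv), E major (V), F major (VI), G# diminished (vii°).
Diatonic triads of C major: C major (I), D minor (ii), E minor (iii), F major (IV), G major (V), A minor (vi), B diminished (vii°).
Matching root and quality in both lists: A minor, B diminished, D minor, F major.
That gives 4 common triads.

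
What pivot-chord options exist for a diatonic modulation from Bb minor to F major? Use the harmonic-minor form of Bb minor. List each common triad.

Triads in Bb minor (harmonic minor): Bbm (i), Cdim (ii°), Dbaug (III+), Ebm (iv), F (V), Gb (VI), Adim (vii°).
Triads in F major: F (I), Gm (ii), Am (iii), Bb (IV), C (V), Dm (vi), Edim (vii°).
Shared triads with their functions: F (V in Bb minor, I in F major).

F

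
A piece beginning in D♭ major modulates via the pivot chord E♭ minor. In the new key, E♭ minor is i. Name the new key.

E♭ minor

The numeral i denotes a minor triad on scale degree 1. With E♭ on degree 1, the tonic of the new key is E♭.
Degree 1 carries a minor triad in minor keys, so the destination is E♭ minor.
Check: the diatonic triads of E♭ minor (natural minor) are E♭m (i), Fdim (ii°), G♭ (III), A♭m (iv), B♭m (v), C♭ (VI), D♭ (VII) — E♭ minor is indeed i.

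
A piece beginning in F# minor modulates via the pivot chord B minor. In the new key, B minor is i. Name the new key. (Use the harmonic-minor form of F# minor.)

The numeral i denotes a minor triad on scale degree 1. With B on degree 1, the tonic of the new key is B.
Degree 1 carries a minor triad in minor keys, so the destination is B minor.
Check: the diatonic triads of B minor (natural minor) are Bm (i), C#dim (ii°), D (III), Em (iv), F#m (v), G (VI), A (VII) — B minor is indeed i.

B minor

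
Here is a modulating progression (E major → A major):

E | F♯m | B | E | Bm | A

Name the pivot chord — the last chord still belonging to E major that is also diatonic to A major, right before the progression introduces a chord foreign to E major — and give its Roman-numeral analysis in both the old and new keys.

E — I in E major, V in A major

Chords diatonic to E major: E, F♯m, G♯m, A, B, C♯m, D♯dim.
Reading the progression, the first chord not in that set is Bm, so the modulation leaves E major there.
The chord immediately before Bm is E, which is diatonic to both keys: I in E major and V in A major.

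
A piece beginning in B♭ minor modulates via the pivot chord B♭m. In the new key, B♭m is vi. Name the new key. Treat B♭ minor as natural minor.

D♭ major

The numeral vi denotes a minor triad on scale degree 6. With B♭ on degree 6, the tonic of the new key is D♭.
Degree 6 carries a minor triad in major keys, so the destination is D♭ major.
Check: the diatonic triads of D♭ major are D♭ (I), E♭m (ii), Fm (iii), G♭ (IV), A♭ (V), B♭m (vi), Cdim (vii°) — B♭m is indeed vi.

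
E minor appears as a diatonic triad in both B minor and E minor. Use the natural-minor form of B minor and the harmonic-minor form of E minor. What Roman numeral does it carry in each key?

The scale of B minor (natural minor) is B C♯ D E F♯ G A; E is degree 4, and the triad built there (E-G-B) is minor, so it is iv.
The scale of E minor (harmonic minor) is E F♯ G A B C D♯; E is degree 1, and the triad built there (E-G-B) is minor, so it is i.

iv in B minor; i in E minor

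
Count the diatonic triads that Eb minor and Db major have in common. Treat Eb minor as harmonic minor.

1

Diatonic triads of Eb minor (harmonic minor): Ebm (i), Fdim (ii°), Gbaug (III+), Abm (iv), Bb (V), Cb (VI), Ddim (vii°).
Diatonic triads of Db major: Db (I), Ebm (ii), Fm (iii), Gb (IV), Ab (V), Bbm (vi), Cdim (vii°).
Matching root and quality in both lists: Ebm.
That gives 1 common triad.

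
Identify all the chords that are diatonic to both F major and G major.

Triads in F major: F (I), Gm (ii), Am (iii), B♭ (IV), C (V), Dm (vi), Edim (vii°).
Triads in G major: G (I), Am (ii), Bm (iii), C (IV), D (V), Em (vi), F♯dim (vii°).
Shared triads with their functions: Am (iii in F major, ii in G major); C (V in F major, IV in G major).

Am, C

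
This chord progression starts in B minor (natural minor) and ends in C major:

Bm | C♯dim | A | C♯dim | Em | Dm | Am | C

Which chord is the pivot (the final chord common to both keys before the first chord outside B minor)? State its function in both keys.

Em — iv in B minor, iii in C major

Chords diatonic to B minor: Bm, C♯dim, D, Em, F♯m, G, A.
Reading the progression, the first chord not in that set is Dm, so the modulation leaves B minor there.
The chord immediately before Dm is Em, which is diatonic to both keys: iv in B minor and iii in C major.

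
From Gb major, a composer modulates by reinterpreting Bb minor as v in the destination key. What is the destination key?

The numeral v denotes a minor triad on scale degree 5. With Bb on degree 5, the tonic of the new key is Eb.
Degree 5 carries a minor triad in natural-minor keys, so the destination is Eb minor.
Check: the diatonic triads of Eb minor (natural minor) are Ebm (i), Fdim (ii°), Gb (III), Abm (iv), Bbm (v), Cb (VI), Db (VII) — Bb minor is indeed v.

Eb minor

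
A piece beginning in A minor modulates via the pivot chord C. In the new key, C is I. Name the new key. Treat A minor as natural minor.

C major

The numeral I denotes a major triad on scale degree 1. With C on degree 1, the tonic of the new key is C.
Degree 1 carries a major triad in major keys, so the destination is C major.
Check: the diatonic triads of C major are C (I), Dm (ii), Em (iii), F (IV), G (V), Am (vi), Bdim (vii°) — C is indeed I.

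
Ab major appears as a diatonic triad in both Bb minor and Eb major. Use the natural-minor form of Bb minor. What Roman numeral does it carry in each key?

The scale of Bb minor (natural minor) is Bb C Db Eb F Gb Ab; Ab is degree 7, and the triad built there (Ab-C-Eb) is major, so it is VII.
The scale of Eb major is Eb F G Ab Bb C D; Ab is degree 4, and the triad built there (Ab-C-Eb) is major, so it is IV.

VII in Bb minor; IV in Eb major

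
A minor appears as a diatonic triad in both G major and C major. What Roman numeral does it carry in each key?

The scale of G major is G A B C D E F#; A is degree 2, and the triad built there (A-C-E) is minor, so it is ii.
The scale of C major is C D E F G A B; A is degree 6, and the triad built there (A-C-E) is minor, so it is vi.

ii in G major; vi in C major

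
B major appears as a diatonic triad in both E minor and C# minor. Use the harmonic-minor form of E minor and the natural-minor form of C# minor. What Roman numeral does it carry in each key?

The scale of E minor (harmonic minor) is E F# G A B C D#; B is degree 5, and the triad built there (B-D#-F#) is major, so it is V.
The scale of C# minor (natural minor) is C# D# E F# G# A B; B is degree 7, and the triad built there (B-D#-F#) is major, so it is VII.

V in E minor; VII in C# minor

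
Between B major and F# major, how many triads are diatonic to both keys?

4

Diatonic triads of B major: B (I), C#m (ii), D#m (iii), E (IV), F# (V), G#m (vi), A#dim (vii°).
Diatonic triads of F# major: F# (I), G#m (ii), A#m (iii), B (IV), C# (V), D#m (vi), E#dim (vii°).
Matching root and quality in both lists: B, D#m, F#, G#m.
That gives 4 common triads.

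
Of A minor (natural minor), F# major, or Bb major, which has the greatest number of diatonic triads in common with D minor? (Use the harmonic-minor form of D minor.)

Bb major

Triads of D minor (harmonic minor): Dm (i), Edim (ii°), Faug (III+), Gm (iv), A (V), Bb (VI), C#dim (vii°).
A minor (natural minor) shares 1: Dm.
F# major shares 0: none.
Bb major shares 3: Dm, Gm, Bb.
The most common triads (3) are shared with Bb major.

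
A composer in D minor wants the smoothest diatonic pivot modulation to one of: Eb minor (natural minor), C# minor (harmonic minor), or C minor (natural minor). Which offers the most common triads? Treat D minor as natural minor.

Triads of D minor (natural minor): D minor (i), E diminished (ii°), F major (III), G minor (iv), A minor (v), Bb major (VI), C major (VII).
Eb minor (natural minor) shares 0: none.
C# minor (harmonic minor) shares 0: none.
C minor (natural minor) shares 2: Gm, Bb.
The most common triads (2) are shared with C minor.

C minor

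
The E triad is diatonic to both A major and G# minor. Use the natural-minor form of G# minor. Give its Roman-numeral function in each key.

V in A major; VI in G# minor

The scale of A major is A B C# D E F# G#; E is degree 5, and the triad built there (E-G#-B) is major, so it is V.
The scale of G# minor (natural minor) is G# A# B C# D# E F#; E is degree 6, and the triad built there (E-G#-B) is major, so it is VI.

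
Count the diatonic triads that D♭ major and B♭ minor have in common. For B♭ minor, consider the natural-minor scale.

7

Diatonic triads of D♭ major: D♭ (I), E♭m (ii), Fm (iii), G♭ (IV), A♭ (V), B♭m (vi), Cdim (vii°).
Diatonic triads of B♭ minor (natural minor): B♭m (i), Cdim (ii°), D♭ (III), E♭m (iv), Fm (v), G♭ (VI), A♭ (VII).
Matching root and quality in both lists: D♭, E♭m, Fm, G♭, A♭, B♭m, Cdim.
That gives 7 common triads.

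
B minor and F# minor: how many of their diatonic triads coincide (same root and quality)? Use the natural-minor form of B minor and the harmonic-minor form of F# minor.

Diatonic triads of B minor (natural minor): Bm (i), C#dim (ii°), D (III), Em (iv), F#m (v), G (VI), A (VII).
Diatonic triads of F# minor (harmonic minor): F#m (i), G#dim (ii°), Aaug (III+), Bm (iv), C# (V), D (VI), E#dim (vii°).
Matching root and quality in both lists: Bm, D, F#m.
That gives 3 common triads.

3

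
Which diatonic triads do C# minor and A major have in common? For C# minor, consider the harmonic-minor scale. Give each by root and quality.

Triads in C# minor (harmonic minor): C#m (i), D#dim (ii°), Eaug (III+), F#m (iv), G# (V), A (VI), B#dim (vii°).
Triads in A major: A (I), Bm (ii), C#m (iii), D (IV), E (V), F#m (vi), G#dim (vii°).
Shared triads with their functions: C#m (i in C# minor, iii in A major); F#m (iv in C# minor, vi in A major); A (VI in C# minor, I in A major).

C#m, F#m, A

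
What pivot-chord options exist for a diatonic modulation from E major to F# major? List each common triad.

G#m, B

Triads in E major: E major (I), F# minor (ii), G# minor (iii), A major (IV), B major (V), C# minor (vi), D# diminished (vii°).
Triads in F# major: F# major (I), G# minor (ii), A# minor (iii), B major (IV), C# major (V), D# minor (vi), E# diminished (vii°).
Shared triads with their functions: G# minor (iii in E major, ii in F# major); B major (V in E major, IV in F# major).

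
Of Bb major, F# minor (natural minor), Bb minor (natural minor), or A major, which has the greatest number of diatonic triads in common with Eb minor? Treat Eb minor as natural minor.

Triads of Eb minor (natural minor): Ebm (i), Fdim (ii°), Gb (III), Abm (iv), Bbm (v), Cb (VI), Db (VII).
Bb major shares 0: none.
F# minor (natural minor) shares 0: none.
Bb minor (natural minor) shares 4: Ebm, Gb, Bbm, Db.
A major shares 0: none.
The most common triads (4) are shared with Bb minor.

Bb minor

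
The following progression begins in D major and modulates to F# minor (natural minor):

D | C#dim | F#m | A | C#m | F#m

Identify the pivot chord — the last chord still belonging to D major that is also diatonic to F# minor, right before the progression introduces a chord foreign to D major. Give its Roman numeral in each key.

Chords diatonic to D major: D, Em, F#m, G, A, Bm, C#dim.
Reading the progression, the first chord not in that set is C#m, so the modulation leaves D major there.
The chord immediately before C#m is A, which is diatonic to both keys: V in D major and III in F# minor.

A — V in D major, III in F# minor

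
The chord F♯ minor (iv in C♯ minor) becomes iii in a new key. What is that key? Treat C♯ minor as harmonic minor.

The numeral iii denotes a minor triad on scale degree 3. With F♯ on degree 3, the tonic of the new key is D.
Degree 3 carries a minor triad in major keys, so the destination is D major.
Check: the diatonic triads of D major are D (I), Em (ii), F♯m (iii), G (IV), A (V), Bm (vi), C♯dim (vii°) — F♯ minor is indeed iii.

D major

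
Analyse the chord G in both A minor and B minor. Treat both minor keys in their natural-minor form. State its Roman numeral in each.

The scale of A minor (natural minor) is A B C D E F G; G is degree 7, and the triad built there (G-B-D) is major, so it is VII.
The scale of B minor (natural minor) is B C# D E F# G A; G is degree 6, and the triad built there (G-B-D) is major, so it is VI.

VII in A minor; VI in B minor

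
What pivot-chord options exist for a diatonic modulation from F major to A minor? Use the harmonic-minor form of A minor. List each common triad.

F, Am, Dm

Triads in F major: F major (I), G minor (ii), A minor (iii), Bb major (IV), C major (V), D minor (vi), E diminished (vii°).
Triads in A minor (harmonic minor): A minor (i), B diminished (ii°), C augmented (III+), D minor (iv), E major (V), F major (VI), G# diminished (vii°).
Shared triads with their functions: F major (I in F major, VI in A minor); A minor (iii in F major, i in A minor); D minor (vi in F major, iv in A minor).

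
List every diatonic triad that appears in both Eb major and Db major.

Fm, Ab

Triads in Eb major: Eb (I), Fm (ii), Gm (iii), Ab (IV), Bb (V), Cm (vi), Ddim (vii°).
Triads in Db major: Db (I), Ebm (ii), Fm (iii), Gb (IV), Ab (V), Bbm (vi), Cdim (vii°).
Shared triads with their functions: Fm (ii in Eb major, iii in Db major); Ab (IV in Eb major, V in Db major).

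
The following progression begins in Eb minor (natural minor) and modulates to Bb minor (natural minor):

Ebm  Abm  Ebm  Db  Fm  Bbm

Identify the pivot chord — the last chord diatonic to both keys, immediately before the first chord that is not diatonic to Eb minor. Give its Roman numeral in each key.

Chords diatonic to Eb minor: Ebm, Fdim, Gb, Abm, Bbm, Cb, Db.
Reading the progression, the first chord not in that set is Fm, so the modulation leaves Eb minor there.
The chord immediately before Fm is Db, which is diatonic to both keys: VII in Eb minor and III in Bb minor.

Db — VII in Eb minor, III in Bb minor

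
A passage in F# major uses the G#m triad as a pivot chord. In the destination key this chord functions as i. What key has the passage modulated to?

The numeral i denotes a minor triad on scale degree 1. With G# on degree 1, the tonic of the new key is G#.
Degree 1 carries a minor triad in minor keys, so the destination is G# minor.
Check: the diatonic triads of G# minor (natural minor) are G#m (i), A#dim (ii°), B (III), C#m (iv), D#m (v), E (VI), F# (VII) — G#m is indeed i.

G# minor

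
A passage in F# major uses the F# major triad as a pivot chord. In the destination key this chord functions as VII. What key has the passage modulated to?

The numeral VII denotes a major triad on scale degree 7. With F# on degree 7, the tonic of the new key is G#.
Degree 7 carries a major triad in natural-minor keys, so the destination is G# minor.
Check: the diatonic triads of G# minor (natural minor) are G#m (i), A#dim (ii°), B (III), C#m (iv), D#m (v), E (VI), F# (VII) — F# major is indeed VII.

G# minor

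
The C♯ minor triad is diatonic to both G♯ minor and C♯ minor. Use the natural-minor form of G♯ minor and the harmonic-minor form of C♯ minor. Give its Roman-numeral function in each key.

The scale of G♯ minor (natural minor) is G♯ A♯ B C♯ D♯ E F♯; C♯ is degree 4, and the triad built there (C♯-E-G♯) is minor, so it is iv.
The scale of C♯ minor (harmonic minor) is C♯ D♯ E F♯ G♯ A B♯; C♯ is degree 1, and the triad built there (C♯-E-G♯) is minor, so it is i.

iv in G♯ minor; i in C♯ minor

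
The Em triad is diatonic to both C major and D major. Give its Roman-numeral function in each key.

iii in C major; ii in D major

The scale of C major is C D E F G A B; E is degree 3, and the triad built there (E-G-B) is minor, so it is iii.
The scale of D major is D E F♯ G A B C♯; E is degree 2, and the triad built there (E-G-B) is minor, so it is ii.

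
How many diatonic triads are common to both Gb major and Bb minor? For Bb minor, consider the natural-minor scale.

4

Diatonic triads of Gb major: Gb (I), Abm (ii), Bbm (iii), Cb (IV), Db (V), Ebm (vi), Fdim (vii°).
Diatonic triads of Bb minor (natural minor): Bbm (i), Cdim (ii°), Db (III), Ebm (iv), Fm (v), Gb (VI), Ab (VII).
Matching root and quality in both lists: Gb, Bbm, Db, Ebm.
That gives 4 common triads.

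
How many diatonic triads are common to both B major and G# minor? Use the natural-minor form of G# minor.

Diatonic triads of B major: B (I), C#m (ii), D#m (iii), E (IV), F# (V), G#m (vi), A#dim (vii°).
Diatonic triads of G# minor (natural minor): G#m (i), A#dim (ii°), B (III), C#m (iv), D#m (v), E (VI), F# (VII).
Matching root and quality in both lists: B, C#m, D#m, E, F#, G#m, A#dim.
That gives 7 common triads.

7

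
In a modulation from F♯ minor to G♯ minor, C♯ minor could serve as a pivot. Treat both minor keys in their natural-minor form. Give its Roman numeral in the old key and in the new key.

The scale of F♯ minor (natural minor) is F♯ G♯ A B C♯ D E; C♯ is degree 5, and the triad built there (C♯-E-G♯) is minor, so it is v.
The scale of G♯ minor (natural minor) is G♯ A♯ B C♯ D♯ E F♯; C♯ is degree 4, and the triad built there (C♯-E-G♯) is minor, so it is iv.

v in F♯ minor; iv in G♯ minor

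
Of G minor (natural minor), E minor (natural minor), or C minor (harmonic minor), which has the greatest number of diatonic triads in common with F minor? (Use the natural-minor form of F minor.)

C minor

Triads of F minor (natural minor): Fm (i), Gdim (ii°), Ab (III), Bbm (iv), Cm (v), Db (VI), Eb (VII).
G minor (natural minor) shares 2: Cm, Eb.
E minor (natural minor) shares 0: none.
C minor (harmonic minor) shares 3: Fm, Ab, Cm.
The most common triads (3) are shared with C minor.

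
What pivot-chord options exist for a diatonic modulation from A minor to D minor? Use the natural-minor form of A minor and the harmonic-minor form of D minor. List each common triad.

Triads in A minor (natural minor): A minor (i), B diminished (ii°), C major (III), D minor (iv), E minor (v), F major (VI), G major (VII).
Triads in D minor (harmonic minor): D minor (i), E diminished (ii°), F augmented (III+), G minor (iv), A major (V), B♭ major (VI), C♯ diminished (vii°).
Shared triads with their functions: D minor (iv in A minor, i in D minor).

Dm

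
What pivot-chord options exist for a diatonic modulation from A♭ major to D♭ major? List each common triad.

Triads in A♭ major: A♭ major (I), B♭ minor (ii), C minor (iii), D♭ major (IV), E♭ major (V), F minor (vi), G diminished (vii°).
Triads in D♭ major: D♭ major (I), E♭ minor (ii), F minor (iii), G♭ major (IV), A♭ major (V), B♭ minor (vi), C diminished (vii°).
Shared triads with their functions: A♭ major (I in A♭ major, V in D♭ major); B♭ minor (ii in A♭ major, vi in D♭ major); D♭ major (IV in A♭ major, I in D♭ major); F minor (vi in A♭ major, iii in D♭ major).

A♭, B♭m, D♭, Fm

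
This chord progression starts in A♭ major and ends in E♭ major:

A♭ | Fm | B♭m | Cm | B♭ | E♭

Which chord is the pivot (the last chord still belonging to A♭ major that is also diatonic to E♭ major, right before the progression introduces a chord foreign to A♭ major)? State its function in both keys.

Cm — iii in A♭ major, vi in E♭ major

Chords diatonic to A♭ major: A♭, B♭m, Cm, D♭, E♭, Fm, Gdim.
Reading the progression, the first chord not in that set is B♭, so the modulation leaves A♭ major there.
The chord immediately before B♭ is Cm, which is diatonic to both keys: iii in A♭ major and vi in E♭ major.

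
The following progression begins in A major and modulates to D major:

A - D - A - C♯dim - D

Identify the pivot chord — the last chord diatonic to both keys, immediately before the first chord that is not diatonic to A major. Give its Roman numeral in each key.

A — I in A major, V in D major

Chords diatonic to A major: A, Bm, C♯m, D, E, F♯m, G♯dim.
Reading the progression, the first chord not in that set is C♯dim, so the modulation leaves A major there.
The chord immediately before C♯dim is A, which is diatonic to both keys: I in A major and V in D major.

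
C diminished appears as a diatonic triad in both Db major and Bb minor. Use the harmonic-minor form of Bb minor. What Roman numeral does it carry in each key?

The scale of Db major is Db Eb F Gb Ab Bb C; C is degree 7, and the triad built there (C-Eb-Gb) is diminished, so it is vii°.
The scale of Bb minor (harmonic minor) is Bb C Db Eb F Gb A; C is degree 2, and the triad built there (C-Eb-Gb) is diminished, so it is ii°.

vii° in Db major; ii° in Bb minor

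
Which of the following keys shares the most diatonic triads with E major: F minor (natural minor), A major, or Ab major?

Triads of E major: E (I), F#m (ii), G#m (iii), A (IV), B (V), C#m (vi), D#dim (vii°).
F minor (natural minor) shares 0: none.
A major shares 4: E, F#m, A, C#m.
Ab major shares 0: none.
The most common triads (4) are shared with A major.

A major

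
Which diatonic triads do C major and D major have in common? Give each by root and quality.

Em, G

Triads in C major: C (I), Dm (ii), Em (iii), F (IV), G (V), Am (vi), Bdim (vii°).
Triads in D major: D (I), Em (ii), F♯m (iii), G (IV), A (V), Bm (vi), C♯dim (vii°).
Shared triads with their functions: Em (iii in C major, ii in D major); G (V in C major, IV in D major).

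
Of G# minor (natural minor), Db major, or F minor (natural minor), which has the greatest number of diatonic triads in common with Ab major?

F minor

Triads of Ab major: Ab (I), Bbm (ii), Cm (iii), Db (IV), Eb (V), Fm (vi), Gdim (vii°).
G# minor (natural minor) shares 0: none.
Db major shares 4: Ab, Bbm, Db, Fm.
F minor (natural minor) shares 7: Ab, Bbm, Cm, Db, Eb, Fm, Gdim.
The most common triads (7) are shared with F minor.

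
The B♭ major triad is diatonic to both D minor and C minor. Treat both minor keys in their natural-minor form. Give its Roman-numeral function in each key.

VI in D minor; VII in C minor

The scale of D minor (natural minor) is D E F G A B♭ C; B♭ is degree 6, and the triad built there (B♭-D-F) is major, so it is VI.
The scale of C minor (natural minor) is C D E♭ F G A♭ B♭; B♭ is degree 7, and the triad built there (B♭-D-F) is major, so it is VII.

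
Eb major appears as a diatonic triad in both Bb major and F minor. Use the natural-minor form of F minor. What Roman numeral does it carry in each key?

The scale of Bb major is Bb C D Eb F G A; Eb is degree 4, and the triad built there (Eb-G-Bb) is major, so it is IV.
The scale of F minor (natural minor) is F G Ab Bb C Db Eb; Eb is degree 7, and the triad built there (Eb-G-Bb) is major, so it is VII.

IV in Bb major; VII in F minor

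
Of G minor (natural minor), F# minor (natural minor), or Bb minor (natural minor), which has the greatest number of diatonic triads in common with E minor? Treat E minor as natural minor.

F# minor

Triads of E minor (natural minor): E minor (i), F# diminished (ii°), G major (III), A minor (iv), B minor (v), C major (VI), D major (VII).
G minor (natural minor) shares 0: none.
F# minor (natural minor) shares 2: Bm, D.
Bb minor (natural minor) shares 0: none.
The most common triads (2) are shared with F# minor.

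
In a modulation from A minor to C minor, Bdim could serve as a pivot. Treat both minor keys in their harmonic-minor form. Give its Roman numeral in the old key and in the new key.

The scale of A minor (harmonic minor) is A B C D E F G#; B is degree 2, and the triad built there (B-D-F) is diminished, so it is ii°.
The scale of C minor (harmonic minor) is C D Eb F G Ab B; B is degree 7, and the triad built there (B-D-F) is diminished, so it is vii°.

ii° in A minor; vii° in C minor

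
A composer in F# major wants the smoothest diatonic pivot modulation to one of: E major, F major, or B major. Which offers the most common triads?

Triads of F# major: F# major (I), G# minor (ii), A# minor (iii), B major (IV), C# major (V), D# minor (vi), E# diminished (vii°).
E major shares 2: G#m, B.
F major shares 0: none.
B major shares 4: F#, G#m, B, D#m.
The most common triads (4) are shared with B major.

B major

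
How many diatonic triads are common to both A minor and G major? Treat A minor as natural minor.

Diatonic triads of A minor (natural minor): Am (i), Bdim (ii°), C (III), Dm (iv), Em (v), F (VI), G (VII).
Diatonic triads of G major: G (I), Am (ii), Bm (iii), C (IV), D (V), Em (vi), F#dim (vii°).
Matching root and quality in both lists: Am, C, Em, G.
That gives 4 common triads.

4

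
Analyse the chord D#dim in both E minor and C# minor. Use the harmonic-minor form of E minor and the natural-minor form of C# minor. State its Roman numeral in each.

The scale of E minor (harmonic minor) is E F# G A B C D#; D# is degree 7, and the triad built there (D#-F#-A) is diminished, so it is vii°.
The scale of C# minor (natural minor) is C# D# E F# G# A B; D# is degree 2, and the triad built there (D#-F#-A) is diminished, so it is ii°.

vii° in E minor; ii° in C# minor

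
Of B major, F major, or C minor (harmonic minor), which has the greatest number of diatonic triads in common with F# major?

B major

Triads of F# major: F# major (I), G# minor (ii), A# minor (iii), B major (IV), C# major (V), D# minor (vi), E# diminished (vii°).
B major shares 4: F#, G#m, B, D#m.
F major shares 0: none.
C minor (harmonic minor) shares 0: none.
The most common triads (4) are shared with B major.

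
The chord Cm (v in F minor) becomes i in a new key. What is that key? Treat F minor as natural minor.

The numeral i denotes a minor triad on scale degree 1. With C on degree 1, the tonic of the new key is C.
Degree 1 carries a minor triad in minor keys, so the destination is C minor.
Check: the diatonic triads of C minor (natural minor) are Cm (i), Ddim (ii°), Eb (III), Fm (iv), Gm (v), Ab (VI), Bb (VII) — Cm is indeed i.

C minor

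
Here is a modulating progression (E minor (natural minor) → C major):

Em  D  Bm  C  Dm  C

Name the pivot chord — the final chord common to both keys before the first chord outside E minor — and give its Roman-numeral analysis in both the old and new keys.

C — VI in E minor, I in C major

Chords diatonic to E minor: Em, F#dim, G, Am, Bm, C, D.
Reading the progression, the first chord not in that set is Dm, so the modulation leaves E minor there.
The chord immediately before Dm is C, which is diatonic to both keys: VI in E minor and I in C major.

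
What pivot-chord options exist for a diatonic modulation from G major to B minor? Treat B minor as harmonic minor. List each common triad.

Triads in G major: G (I), Am (ii), Bm (iii), C (IV), D (V), Em (vi), F#dim (vii°).
Triads in B minor (harmonic minor): Bm (i), C#dim (ii°), Daug (III+), Em (iv), F# (V), G (VI), A#dim (vii°).
Shared triads with their functions: G (I in G major, VI in B minor); Bm (iii in G major, i in B minor); Em (vi in G major, iv in B minor).

G, Bm, Em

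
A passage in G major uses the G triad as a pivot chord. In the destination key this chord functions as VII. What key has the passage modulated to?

A minor

The numeral VII denotes a major triad on scale degree 7. With G on degree 7, the tonic of the new key is A.
Degree 7 carries a major triad in natural-minor keys, so the destination is A minor.
Check: the diatonic triads of A minor (natural minor) are Am (i), Bdim (ii°), C (III), Dm (iv), Em (v), F (VI), G (VII) — G is indeed VII.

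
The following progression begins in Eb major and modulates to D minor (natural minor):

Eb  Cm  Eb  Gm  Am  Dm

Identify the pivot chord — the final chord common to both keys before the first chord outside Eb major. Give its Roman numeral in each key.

Gm — iii in Eb major, iv in D minor

Chords diatonic to Eb major: Eb, Fm, Gm, Ab, Bb, Cm, Ddim.
Reading the progression, the first chord not in that set is Am, so the modulation leaves Eb major there.
The chord immediately before Am is Gm, which is diatonic to both keys: iii in Eb major and iv in D minor.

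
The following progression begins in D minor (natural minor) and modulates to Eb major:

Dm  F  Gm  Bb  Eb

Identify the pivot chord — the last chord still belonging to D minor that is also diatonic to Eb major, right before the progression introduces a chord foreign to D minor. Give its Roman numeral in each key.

Chords diatonic to D minor: Dm, Edim, F, Gm, Am, Bb, C.
Reading the progression, the first chord not in that set is Eb, so the modulation leaves D minor there.
The chord immediately before Eb is Bb, which is diatonic to both keys: VI in D minor and V in Eb major.

Bb — VI in D minor, V in Eb major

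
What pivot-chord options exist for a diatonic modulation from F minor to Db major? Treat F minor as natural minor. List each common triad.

Triads in F minor (natural minor): Fm (i), Gdim (ii°), Ab (III), Bbm (iv), Cm (v), Db (VI), Eb (VII).
Triads in Db major: Db (I), Ebm (ii), Fm (iii), Gb (IV), Ab (V), Bbm (vi), Cdim (vii°).
Shared triads with their functions: Fm (i in F minor, iii in Db major); Ab (III in F minor, V in Db major); Bbm (iv in F minor, vi in Db major); Db (VI in F minor, I in Db major).

Fm, Ab, Bbm, Db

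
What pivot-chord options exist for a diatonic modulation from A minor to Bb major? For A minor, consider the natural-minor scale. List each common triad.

Triads in A minor (natural minor): Am (i), Bdim (ii°), C (III), Dm (iv), Em (v), F (VI), G (VII).
Triads in Bb major: Bb (I), Cm (ii), Dm (iii), Eb (IV), F (V), Gm (vi), Adim (vii°).
Shared triads with their functions: Dm (iv in A minor, iii in Bb major); F (VI in A minor, V in Bb major).

Dm, F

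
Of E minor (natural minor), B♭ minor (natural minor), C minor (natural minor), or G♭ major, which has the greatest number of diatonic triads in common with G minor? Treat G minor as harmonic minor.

Triads of G minor (harmonic minor): G minor (i), A diminished (ii°), B♭ augmented (III+), C minor (iv), D major (V), E♭ major (VI), F♯ diminished (vii°).
E minor (natural minor) shares 2: D, F♯dim.
B♭ minor (natural minor) shares 0: none.
C minor (natural minor) shares 3: Gm, Cm, E♭.
G♭ major shares 0: none.
The most common triads (3) are shared with C minor.

C minor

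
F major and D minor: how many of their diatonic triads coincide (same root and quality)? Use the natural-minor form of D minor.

Diatonic triads of F major: F (I), Gm (ii), Am (iii), B♭ (IV), C (V), Dm (vi), Edim (vii°).
Diatonic triads of D minor (natural minor): Dm (i), Edim (ii°), F (III), Gm (iv), Am (v), B♭ (VI), C (VII).
Matching root and quality in both lists: F, Gm, Am, B♭, C, Dm, Edim.
That gives 7 common triads.

7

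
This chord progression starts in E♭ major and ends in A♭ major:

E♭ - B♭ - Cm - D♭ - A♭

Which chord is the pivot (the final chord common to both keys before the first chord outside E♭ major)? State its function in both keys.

Cm — vi in E♭ major, iii in A♭ major

Chords diatonic to E♭ major: E♭, Fm, Gm, A♭, B♭, Cm, Ddim.
Reading the progression, the first chord not in that set is D♭, so the modulation leaves E♭ major there.
The chord immediately before D♭ is Cm, which is diatonic to both keys: vi in E♭ major and iii in A♭ major.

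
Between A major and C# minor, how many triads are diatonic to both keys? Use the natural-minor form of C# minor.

4

Diatonic triads of A major: A (I), Bm (ii), C#m (iii), D (IV), E (V), F#m (vi), G#dim (vii°).
Diatonic triads of C# minor (natural minor): C#m (i), D#dim (ii°), E (III), F#m (iv), G#m (v), A (VI), B (VII).
Matching root and quality in both lists: A, C#m, E, F#m.
That gives 4 common triads.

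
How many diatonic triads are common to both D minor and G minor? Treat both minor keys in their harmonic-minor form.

Diatonic triads of D minor (harmonic minor): Dm (i), Edim (ii°), Faug (III+), Gm (iv), A (V), B♭ (VI), C♯dim (vii°).
Diatonic triads of G minor (harmonic minor): Gm (i), Adim (ii°), B♭aug (III+), Cm (iv), D (V), E♭ (VI), F♯dim (vii°).
Matching root and quality in both lists: Gm.
That gives 1 common triad.

1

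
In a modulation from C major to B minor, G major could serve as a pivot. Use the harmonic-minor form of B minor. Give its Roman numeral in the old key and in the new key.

The scale of C major is C D E F G A B; G is degree 5, and the triad built there (G-B-D) is major, so it is V.
The scale of B minor (harmonic minor) is B C# D E F# G A#; G is degree 6, and the triad built there (G-B-D) is major, so it is VI.

V in C major; VI in B minor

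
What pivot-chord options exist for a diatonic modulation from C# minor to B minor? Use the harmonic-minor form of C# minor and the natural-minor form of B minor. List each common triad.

Triads in C# minor (harmonic minor): C# minor (i), D# diminished (ii°), E augmented (III+), F# minor (iv), G# major (V), A major (VI), B# diminished (vii°).
Triads in B minor (natural minor): B minor (i), C# diminished (ii°), D major (III), E minor (iv), F# minor (v), G major (VI), A major (VII).
Shared triads with their functions: F# minor (iv in C# minor, v in B minor); A major (VI in C# minor, VII in B minor).

F#m, A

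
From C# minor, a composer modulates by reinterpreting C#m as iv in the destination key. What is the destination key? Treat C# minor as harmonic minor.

The numeral iv denotes a minor triad on scale degree 4. With C# on degree 4, the tonic of the new key is G#.
Degree 4 carries a minor triad in minor keys, so the destination is G# minor.
Check: the diatonic triads of G# minor (natural minor) are G#m (i), A#dim (ii°), B (III), C#m (iv), D#m (v), E (VI), F# (VII) — C#m is indeed iv.

G# minor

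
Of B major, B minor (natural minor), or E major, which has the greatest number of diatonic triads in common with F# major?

Triads of F# major: F# (I), G#m (ii), A#m (iii), B (IV), C# (V), D#m (vi), E#dim (vii°).
B major shares 4: F#, G#m, B, D#m.
B minor (natural minor) shares 0: none.
E major shares 2: G#m, B.
The most common triads (4) are shared with B major.

B major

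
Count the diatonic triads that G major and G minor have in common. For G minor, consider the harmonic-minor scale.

2

Diatonic triads of G major: G major (I), A minor (ii), B minor (iii), C major (IV), D major (V), E minor (vi), F♯ diminished (vii°).
Diatonic triads of G minor (harmonic minor): G minor (i), A diminished (ii°), B♭ augmented (III+), C minor (iv), D major (V), E♭ major (VI), F♯ diminished (vii°).
Matching root and quality in both lists: D major, F♯ diminished.
That gives 2 common triads.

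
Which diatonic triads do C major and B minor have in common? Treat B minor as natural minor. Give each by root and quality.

Triads in C major: C (I), Dm (ii), Em (iii), F (IV), G (V), Am (vi), Bdim (vii°).
Triads in B minor (natural minor): Bm (i), C#dim (ii°), D (III), Em (iv), F#m (v), G (VI), A (VII).
Shared triads with their functions: Em (iii in C major, iv in B minor); G (V in C major, VI in B minor).

Em, G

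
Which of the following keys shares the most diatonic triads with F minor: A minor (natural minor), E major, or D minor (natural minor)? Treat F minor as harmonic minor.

D minor

Triads of F minor (harmonic minor): Fm (i), Gdim (ii°), A♭aug (III+), B♭m (iv), C (V), D♭ (VI), Edim (vii°).
A minor (natural minor) shares 1: C.
E major shares 0: none.
D minor (natural minor) shares 2: C, Edim.
The most common triads (2) are shared with D minor.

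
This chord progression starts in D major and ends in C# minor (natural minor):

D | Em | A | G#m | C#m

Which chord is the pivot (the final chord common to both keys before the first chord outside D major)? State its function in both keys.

Chords diatonic to D major: D, Em, F#m, G, A, Bm, C#dim.
Reading the progression, the first chord not in that set is G#m, so the modulation leaves D major there.
The chord immediately before G#m is A, which is diatonic to both keys: V in D major and VI in C# minor.

A — V in D major, VI in C# minor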